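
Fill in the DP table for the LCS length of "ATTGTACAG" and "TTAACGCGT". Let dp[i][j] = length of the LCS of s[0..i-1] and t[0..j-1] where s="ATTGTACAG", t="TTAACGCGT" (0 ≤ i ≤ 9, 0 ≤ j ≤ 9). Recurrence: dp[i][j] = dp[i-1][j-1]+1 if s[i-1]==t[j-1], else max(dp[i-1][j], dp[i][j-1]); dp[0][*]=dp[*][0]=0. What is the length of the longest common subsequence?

   ''  T  T  A  A  C  G  C  G  T
''  0  0  0  0  0  0  0  0  0  0
 A  0  0  0  1  1  1  1  1  1  1
 T  0  1  1  1  1  1  1  1  1  2
 T  0  1  2  2  2  2  2  2  2  2
 G  0  1  2  2  2  2  3  3  3  3
 T  0  1  2  2  2  2  3  3  3  4
 A  0  1  2  3  3  3  3  3  3  4
 C  0  1  2  3  3  4  4  4  4  4
 A  0  1  2  3  4  4  4  4  4  4
 G  0  1  2  3  4  4  5  5  5  5

5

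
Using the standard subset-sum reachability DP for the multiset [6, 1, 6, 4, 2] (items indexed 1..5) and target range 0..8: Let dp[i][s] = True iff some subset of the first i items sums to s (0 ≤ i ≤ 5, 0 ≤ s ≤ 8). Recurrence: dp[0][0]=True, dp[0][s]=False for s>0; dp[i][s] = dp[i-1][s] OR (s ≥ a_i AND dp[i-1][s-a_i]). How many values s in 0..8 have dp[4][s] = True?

6

i\s   0   1   2   3   4   5   6   7   8
  0   T   F   F   F   F   F   F   F   F
  1   T   F   F   F   F   F   T   F   F
  2   T   T   F   F   F   F   T   T   F
  3   T   T   F   F   F   F   T   T   F
  4   T   T   F   F   T   T   T   T   F
  5   T   T   T   T   T   T   T   T   T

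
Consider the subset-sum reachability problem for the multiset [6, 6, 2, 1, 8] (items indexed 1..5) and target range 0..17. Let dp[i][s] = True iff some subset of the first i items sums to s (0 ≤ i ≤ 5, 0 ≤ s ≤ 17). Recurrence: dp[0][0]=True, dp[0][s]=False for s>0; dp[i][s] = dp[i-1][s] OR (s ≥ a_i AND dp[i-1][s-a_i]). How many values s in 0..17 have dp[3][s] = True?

i\s   0   1   2   3   4   5   6   7   8   9  10  11  12  13  14  15  16  17
  0   T   F   F   F   F   F   F   F   F   F   F   F   F   F   F   F   F   F
  1   T   F   F   F   F   F   T   F   F   F   F   F   F   F   F   F   F   F
  2   T   F   F   F   F   F   T   F   F   F   F   F   T   F   F   F   F   F
  3   T   F   T   F   F   F   T   F   T   F   F   F   T   F   T   F   F   F
  4   T   T   T   T   F   F   T   T   T   T   F   F   T   T   T   T   F   F
  5   T   T   T   T   F   F   T   T   T   T   T   T   T   T   T   T   T   T

6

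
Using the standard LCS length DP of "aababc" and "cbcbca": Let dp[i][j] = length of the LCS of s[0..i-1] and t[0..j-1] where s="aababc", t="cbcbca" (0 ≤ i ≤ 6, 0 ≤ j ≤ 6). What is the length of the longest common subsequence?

   ''  c  b  c  b  c  a
''  0  0  0  0  0  0  0
 a  0  0  0  0  0  0  1
 a  0  0  0  0  0  0  1
 b  0  0  1  1  1  1  1
 a  0  0  1  1  1  1  2
 b  0  0  1  1  2  2  2
 c  0  1  1  2  2  3  3

3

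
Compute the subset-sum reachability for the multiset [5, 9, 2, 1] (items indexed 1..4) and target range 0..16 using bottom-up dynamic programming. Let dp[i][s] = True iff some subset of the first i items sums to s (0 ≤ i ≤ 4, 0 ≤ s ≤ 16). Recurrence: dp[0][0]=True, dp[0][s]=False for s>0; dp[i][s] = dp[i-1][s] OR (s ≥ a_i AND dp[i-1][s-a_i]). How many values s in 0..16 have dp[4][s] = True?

i\s   0   1   2   3   4   5   6   7   8   9  10  11  12  13  14  15  16
  0   T   F   F   F   F   F   F   F   F   F   F   F   F   F   F   F   F
  1   T   F   F   F   F   T   F   F   F   F   F   F   F   F   F   F   F
  2   T   F   F   F   F   T   F   F   F   T   F   F   F   F   T   F   F
  3   T   F   T   F   F   T   F   T   F   T   F   T   F   F   T   F   T
  4   T   T   T   T   F   T   T   T   T   T   T   T   T   F   T   T   T

15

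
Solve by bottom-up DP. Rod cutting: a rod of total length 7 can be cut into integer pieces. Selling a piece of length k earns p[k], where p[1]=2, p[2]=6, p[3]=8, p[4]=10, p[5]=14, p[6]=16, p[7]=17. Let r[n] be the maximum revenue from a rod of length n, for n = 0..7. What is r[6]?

   n    0    1    2    3    4    5    6    7
r[n]    0    2    6    8   12   14   18   20

18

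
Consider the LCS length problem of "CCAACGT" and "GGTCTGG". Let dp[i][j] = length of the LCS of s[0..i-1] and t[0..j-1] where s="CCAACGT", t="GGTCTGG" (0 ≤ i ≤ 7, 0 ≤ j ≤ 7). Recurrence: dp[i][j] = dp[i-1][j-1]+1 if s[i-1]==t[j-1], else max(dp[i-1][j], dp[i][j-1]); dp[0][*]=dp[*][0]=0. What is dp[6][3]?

1

   ''  G  G  T  C  T  G  G
''  0  0  0  0  0  0  0  0
 C  0  0  0  0  1  1  1  1
 C  0  0  0  0  1  1  1  1
 A  0  0  0  0  1  1  1  1
 A  0  0  0  0  1  1  1  1
 C  0  0  0  0  1  1  1  1
 G  0  1  1  1  1  1  2  2
 T  0  1  1  2  2  2  2  2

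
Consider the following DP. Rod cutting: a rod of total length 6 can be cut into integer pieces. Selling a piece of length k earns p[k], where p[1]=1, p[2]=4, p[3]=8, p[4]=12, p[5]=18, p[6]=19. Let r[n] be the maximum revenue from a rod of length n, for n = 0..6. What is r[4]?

   n    0    1    2    3    4    5    6
r[n]    0    1    4    8   12   18   19

12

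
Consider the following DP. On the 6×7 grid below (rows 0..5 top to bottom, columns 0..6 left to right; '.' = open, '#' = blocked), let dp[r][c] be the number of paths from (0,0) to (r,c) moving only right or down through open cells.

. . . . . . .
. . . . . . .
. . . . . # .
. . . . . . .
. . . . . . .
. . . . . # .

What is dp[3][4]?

35

r\c   0   1   2   3   4   5   6
  0   1   1   1   1   1   1   1
  1   1   2   3   4   5   6   7
  2   1   3   6  10  15   0   7
  3   1   4  10  20  35  35  42
  4   1   5  15  35  70 105 147
  5   1   6  21  56 126   0 147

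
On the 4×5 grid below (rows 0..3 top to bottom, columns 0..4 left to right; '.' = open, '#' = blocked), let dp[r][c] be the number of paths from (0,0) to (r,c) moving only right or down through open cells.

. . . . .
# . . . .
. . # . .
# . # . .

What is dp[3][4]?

10

r\c   0   1   2   3   4
  0   1   1   1   1   1
  1   0   1   2   3   4
  2   0   1   0   3   7
  3   0   1   0   3  10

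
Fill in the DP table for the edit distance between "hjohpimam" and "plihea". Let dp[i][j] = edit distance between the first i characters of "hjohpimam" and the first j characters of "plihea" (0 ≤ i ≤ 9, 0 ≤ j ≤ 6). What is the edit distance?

7

   ''  p  l  i  h  e  a
''  0  1  2  3  4  5  6
 h  1  1  2  3  3  4  5
 j  2  2  2  3  4  4  5
 o  3  3  3  3  4  5  5
 h  4  4  4  4  3  4  5
 p  5  4  5  5  4  4  5
 i  6  5  5  5  5  5  5
 m  7  6  6  6  6  6  6
 a  8  7  7  7  7  7  6
 m  9  8  8  8  8  8  7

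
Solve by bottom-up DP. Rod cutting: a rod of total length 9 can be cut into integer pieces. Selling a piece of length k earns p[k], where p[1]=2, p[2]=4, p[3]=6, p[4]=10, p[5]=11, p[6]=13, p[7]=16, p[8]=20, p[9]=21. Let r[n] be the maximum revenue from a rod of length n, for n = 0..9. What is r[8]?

   n    0    1    2    3    4    5    6    7    8    9
r[n]    0    2    4    6   10   12   14   16   20   22

20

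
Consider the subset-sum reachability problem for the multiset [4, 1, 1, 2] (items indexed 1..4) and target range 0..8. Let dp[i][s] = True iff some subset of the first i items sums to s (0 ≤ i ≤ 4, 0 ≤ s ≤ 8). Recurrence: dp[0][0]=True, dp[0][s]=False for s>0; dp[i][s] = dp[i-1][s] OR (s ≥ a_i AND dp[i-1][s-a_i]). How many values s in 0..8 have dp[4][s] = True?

i\s   0   1   2   3   4   5   6   7   8
  0   T   F   F   F   F   F   F   F   F
  1   T   F   F   F   T   F   F   F   F
  2   T   T   F   F   T   T   F   F   F
  3   T   T   T   F   T   T   T   F   F
  4   T   T   T   T   T   T   T   T   T

9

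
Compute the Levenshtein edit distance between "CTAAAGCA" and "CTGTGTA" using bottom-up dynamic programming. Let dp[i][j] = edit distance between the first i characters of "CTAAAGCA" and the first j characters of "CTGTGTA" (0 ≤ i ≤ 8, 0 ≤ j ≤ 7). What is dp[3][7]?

   ''  C  T  G  T  G  T  A
''  0  1  2  3  4  5  6  7
 C  1  0  1  2  3  4  5  6
 T  2  1  0  1  2  3  4  5
 A  3  2  1  1  2  3  4  4
 A  4  3  2  2  2  3  4  4
 A  5  4  3  3  3  3  4  4
 G  6  5  4  3  4  3  4  5
 C  7  6  5  4  4  4  4  5
 A  8  7  6  5  5  5  5  4

4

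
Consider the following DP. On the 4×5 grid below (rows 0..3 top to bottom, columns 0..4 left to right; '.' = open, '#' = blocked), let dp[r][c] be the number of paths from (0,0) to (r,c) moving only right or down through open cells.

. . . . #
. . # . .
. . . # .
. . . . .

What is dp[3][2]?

7

r\c   0   1   2   3   4
  0   1   1   1   1   0
  1   1   2   0   1   1
  2   1   3   3   0   1
  3   1   4   7   7   8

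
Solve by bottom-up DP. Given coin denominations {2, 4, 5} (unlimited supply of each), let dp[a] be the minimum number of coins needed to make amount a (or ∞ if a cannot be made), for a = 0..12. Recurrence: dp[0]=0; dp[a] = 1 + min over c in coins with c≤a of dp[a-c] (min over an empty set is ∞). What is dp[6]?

2

 a  0  1  2  3  4  5  6  7  8  9 10 11 12
dp  0  -  1  -  1  1  2  2  2  2  2  3  3
(- denotes ∞ / unreachable)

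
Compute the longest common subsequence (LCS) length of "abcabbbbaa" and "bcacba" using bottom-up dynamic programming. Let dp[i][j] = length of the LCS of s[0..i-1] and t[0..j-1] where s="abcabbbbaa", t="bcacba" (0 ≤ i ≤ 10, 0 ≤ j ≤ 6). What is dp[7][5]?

4

   ''  b  c  a  c  b  a
''  0  0  0  0  0  0  0
 a  0  0  0  1  1  1  1
 b  0  1  1  1  1  2  2
 c  0  1  2  2  2  2  2
 a  0  1  2  3  3  3  3
 b  0  1  2  3  3  4  4
 b  0  1  2  3  3  4  4
 b  0  1  2  3  3  4  4
 b  0  1  2  3  3  4  4
 a  0  1  2  3  3  4  5
 a  0  1  2  3  3  4  5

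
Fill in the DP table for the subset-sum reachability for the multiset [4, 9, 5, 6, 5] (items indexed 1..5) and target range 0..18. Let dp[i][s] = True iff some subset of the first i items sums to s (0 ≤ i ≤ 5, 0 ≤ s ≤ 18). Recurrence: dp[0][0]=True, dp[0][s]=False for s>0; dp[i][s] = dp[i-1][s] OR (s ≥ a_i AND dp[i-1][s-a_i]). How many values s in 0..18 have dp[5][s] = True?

i\s   0   1   2   3   4   5   6   7   8   9  10  11  12  13  14  15  16  17  18
  0   T   F   F   F   F   F   F   F   F   F   F   F   F   F   F   F   F   F   F
  1   T   F   F   F   T   F   F   F   F   F   F   F   F   F   F   F   F   F   F
  2   T   F   F   F   T   F   F   F   F   T   F   F   F   T   F   F   F   F   F
  3   T   F   F   F   T   T   F   F   F   T   F   F   F   T   T   F   F   F   T
  4   T   F   F   F   T   T   T   F   F   T   T   T   F   T   T   T   F   F   T
  5   T   F   F   F   T   T   T   F   F   T   T   T   F   T   T   T   T   F   T

12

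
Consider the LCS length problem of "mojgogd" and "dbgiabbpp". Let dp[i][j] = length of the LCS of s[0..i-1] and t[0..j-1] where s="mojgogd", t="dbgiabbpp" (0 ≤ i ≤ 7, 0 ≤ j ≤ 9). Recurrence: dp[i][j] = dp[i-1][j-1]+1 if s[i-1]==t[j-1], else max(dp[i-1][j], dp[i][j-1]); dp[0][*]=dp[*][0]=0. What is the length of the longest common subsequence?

1

   ''  d  b  g  i  a  b  b  p  p
''  0  0  0  0  0  0  0  0  0  0
 m  0  0  0  0  0  0  0  0  0  0
 o  0  0  0  0  0  0  0  0  0  0
 j  0  0  0  0  0  0  0  0  0  0
 g  0  0  0  1  1  1  1  1  1  1
 o  0  0  0  1  1  1  1  1  1  1
 g  0  0  0  1  1  1  1  1  1  1
 d  0  1  1  1  1  1  1  1  1  1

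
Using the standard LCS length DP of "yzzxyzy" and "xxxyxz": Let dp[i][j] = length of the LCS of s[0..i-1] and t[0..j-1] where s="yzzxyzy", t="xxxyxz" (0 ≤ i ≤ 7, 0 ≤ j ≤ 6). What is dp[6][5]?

   ''  x  x  x  y  x  z
''  0  0  0  0  0  0  0
 y  0  0  0  0  1  1  1
 z  0  0  0  0  1  1  2
 z  0  0  0  0  1  1  2
 x  0  1  1  1  1  2  2
 y  0  1  1  1  2  2  2
 z  0  1  1  1  2  2  3
 y  0  1  1  1  2  2  3

2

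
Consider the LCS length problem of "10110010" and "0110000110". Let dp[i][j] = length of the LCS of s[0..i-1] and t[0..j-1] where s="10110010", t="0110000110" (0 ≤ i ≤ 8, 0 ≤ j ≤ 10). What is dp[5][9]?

   ''  0  1  1  0  0  0  0  1  1  0
''  0  0  0  0  0  0  0  0  0  0  0
 1  0  0  1  1  1  1  1  1  1  1  1
 0  0  1  1  1  2  2  2  2  2  2  2
 1  0  1  2  2  2  2  2  2  3  3  3
 1  0  1  2  3  3  3  3  3  3  4  4
 0  0  1  2  3  4  4  4  4  4  4  5
 0  0  1  2  3  4  5  5  5  5  5  5
 1  0  1  2  3  4  5  5  5  6  6  6
 0  0  1  2  3  4  5  6  6  6  6  7

4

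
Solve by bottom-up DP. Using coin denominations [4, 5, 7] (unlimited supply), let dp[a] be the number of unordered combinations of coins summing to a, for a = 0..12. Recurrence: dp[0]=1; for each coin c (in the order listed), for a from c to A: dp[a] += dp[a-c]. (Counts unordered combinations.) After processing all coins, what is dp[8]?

after  coin     0     1     2     3     4     5     6     7     8     9    10    11    12
          4     1     0     0     0     1     0     0     0     1     0     0     0     1
          5     1     0     0     0     1     1     0     0     1     1     1     0     1
          7     1     0     0     0     1     1     0     1     1     1     1     1     2

1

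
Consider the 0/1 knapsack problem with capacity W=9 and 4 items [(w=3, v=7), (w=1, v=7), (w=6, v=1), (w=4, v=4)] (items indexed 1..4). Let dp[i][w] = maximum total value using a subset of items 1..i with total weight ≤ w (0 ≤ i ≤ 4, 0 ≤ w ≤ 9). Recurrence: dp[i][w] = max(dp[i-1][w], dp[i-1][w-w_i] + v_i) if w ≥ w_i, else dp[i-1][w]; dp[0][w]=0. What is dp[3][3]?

i\w   0   1   2   3   4   5   6   7   8   9
  0   0   0   0   0   0   0   0   0   0   0
  1   0   0   0   7   7   7   7   7   7   7
  2   0   7   7   7  14  14  14  14  14  14
  3   0   7   7   7  14  14  14  14  14  14
  4   0   7   7   7  14  14  14  14  18  18

7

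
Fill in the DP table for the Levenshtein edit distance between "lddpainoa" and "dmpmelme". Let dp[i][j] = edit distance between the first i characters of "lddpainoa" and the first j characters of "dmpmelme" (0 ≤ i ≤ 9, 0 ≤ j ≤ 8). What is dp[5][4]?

3

   ''  d  m  p  m  e  l  m  e
''  0  1  2  3  4  5  6  7  8
 l  1  1  2  3  4  5  5  6  7
 d  2  1  2  3  4  5  6  6  7
 d  3  2  2  3  4  5  6  7  7
 p  4  3  3  2  3  4  5  6  7
 a  5  4  4  3  3  4  5  6  7
 i  6  5  5  4  4  4  5  6  7
 n  7  6  6  5  5  5  5  6  7
 o  8  7  7  6  6  6  6  6  7
 a  9  8  8  7  7  7  7  7  7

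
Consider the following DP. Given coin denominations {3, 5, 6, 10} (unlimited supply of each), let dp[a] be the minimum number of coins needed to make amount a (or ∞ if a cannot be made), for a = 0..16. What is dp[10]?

 a  0  1  2  3  4  5  6  7  8  9 10 11 12 13 14 15 16
dp  0  -  -  1  -  1  1  -  2  2  1  2  2  2  3  2  2
(- denotes ∞ / unreachable)

1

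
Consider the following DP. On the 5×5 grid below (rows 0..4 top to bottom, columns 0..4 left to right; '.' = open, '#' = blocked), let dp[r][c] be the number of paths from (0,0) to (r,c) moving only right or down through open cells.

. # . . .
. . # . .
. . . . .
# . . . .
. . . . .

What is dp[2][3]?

2

r\c   0   1   2   3   4
  0   1   0   0   0   0
  1   1   1   0   0   0
  2   1   2   2   2   2
  3   0   2   4   6   8
  4   0   2   6  12  20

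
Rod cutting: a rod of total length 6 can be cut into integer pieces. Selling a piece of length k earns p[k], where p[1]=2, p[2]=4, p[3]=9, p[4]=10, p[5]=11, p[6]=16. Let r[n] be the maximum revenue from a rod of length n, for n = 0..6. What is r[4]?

11

   n    0    1    2    3    4    5    6
r[n]    0    2    4    9   11   13   18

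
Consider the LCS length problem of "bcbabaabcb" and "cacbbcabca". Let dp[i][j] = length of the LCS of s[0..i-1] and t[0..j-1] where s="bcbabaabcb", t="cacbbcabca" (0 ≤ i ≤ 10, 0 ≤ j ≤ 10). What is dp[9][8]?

   ''  c  a  c  b  b  c  a  b  c  a
''  0  0  0  0  0  0  0  0  0  0  0
 b  0  0  0  0  1  1  1  1  1  1  1
 c  0  1  1  1  1  1  2  2  2  2  2
 b  0  1  1  1  2  2  2  2  3  3  3
 a  0  1  2  2  2  2  2  3  3  3  4
 b  0  1  2  2  3  3  3  3  4  4  4
 a  0  1  2  2  3  3  3  4  4  4  5
 a  0  1  2  2  3  3  3  4  4  4  5
 b  0  1  2  2  3  4  4  4  5  5  5
 c  0  1  2  3  3  4  5  5  5  6  6
 b  0  1  2  3  4  4  5  5  6  6  6

5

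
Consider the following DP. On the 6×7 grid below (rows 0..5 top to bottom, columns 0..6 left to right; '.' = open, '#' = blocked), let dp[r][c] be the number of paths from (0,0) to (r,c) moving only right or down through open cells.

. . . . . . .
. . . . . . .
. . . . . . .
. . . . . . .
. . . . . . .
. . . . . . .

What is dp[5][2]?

r\c   0   1   2   3   4   5   6
  0   1   1   1   1   1   1   1
  1   1   2   3   4   5   6   7
  2   1   3   6  10  15  21  28
  3   1   4  10  20  35  56  84
  4   1   5  15  35  70 126 210
  5   1   6  21  56 126 252 462

21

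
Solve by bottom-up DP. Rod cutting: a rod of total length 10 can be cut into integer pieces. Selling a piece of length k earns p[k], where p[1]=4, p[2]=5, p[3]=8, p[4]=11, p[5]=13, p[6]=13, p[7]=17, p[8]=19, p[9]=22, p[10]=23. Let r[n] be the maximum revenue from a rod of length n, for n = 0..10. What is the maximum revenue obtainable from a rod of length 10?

40

   n    0    1    2    3    4    5    6    7    8    9   10
r[n]    0    4    8   12   16   20   24   28   32   36   40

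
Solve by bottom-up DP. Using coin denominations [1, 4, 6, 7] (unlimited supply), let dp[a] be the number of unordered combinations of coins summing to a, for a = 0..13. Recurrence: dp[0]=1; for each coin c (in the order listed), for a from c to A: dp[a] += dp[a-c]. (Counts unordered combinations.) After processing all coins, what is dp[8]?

5

after  coin     0     1     2     3     4     5     6     7     8     9    10    11    12    13
          1     1     1     1     1     1     1     1     1     1     1     1     1     1     1
          4     1     1     1     1     2     2     2     2     3     3     3     3     4     4
          6     1     1     1     1     2     2     3     3     4     4     5     5     7     7
          7     1     1     1     1     2     2     3     4     5     5     6     7     9    10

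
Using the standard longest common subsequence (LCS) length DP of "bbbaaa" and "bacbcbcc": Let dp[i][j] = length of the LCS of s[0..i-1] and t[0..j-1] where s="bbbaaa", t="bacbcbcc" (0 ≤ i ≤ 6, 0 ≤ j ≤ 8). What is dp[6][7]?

   ''  b  a  c  b  c  b  c  c
''  0  0  0  0  0  0  0  0  0
 b  0  1  1  1  1  1  1  1  1
 b  0  1  1  1  2  2  2  2  2
 b  0  1  1  1  2  2  3  3  3
 a  0  1  2  2  2  2  3  3  3
 a  0  1  2  2  2  2  3  3  3
 a  0  1  2  2  2  2  3  3  3

3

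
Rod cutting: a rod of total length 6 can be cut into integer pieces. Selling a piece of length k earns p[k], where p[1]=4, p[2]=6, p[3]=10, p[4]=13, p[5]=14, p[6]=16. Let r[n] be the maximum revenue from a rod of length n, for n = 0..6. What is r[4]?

16

   n    0    1    2    3    4    5    6
r[n]    0    4    8   12   16   20   24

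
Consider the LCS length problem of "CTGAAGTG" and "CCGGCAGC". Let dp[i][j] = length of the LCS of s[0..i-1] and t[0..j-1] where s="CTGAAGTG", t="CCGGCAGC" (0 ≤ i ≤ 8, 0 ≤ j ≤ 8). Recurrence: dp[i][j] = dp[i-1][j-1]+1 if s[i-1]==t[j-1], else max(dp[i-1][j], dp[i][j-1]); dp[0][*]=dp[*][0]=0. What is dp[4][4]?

   ''  C  C  G  G  C  A  G  C
''  0  0  0  0  0  0  0  0  0
 C  0  1  1  1  1  1  1  1  1
 T  0  1  1  1  1  1  1  1  1
 G  0  1  1  2  2  2  2  2  2
 A  0  1  1  2  2  2  3  3  3
 A  0  1  1  2  2  2  3  3  3
 G  0  1  1  2  3  3  3  4  4
 T  0  1  1  2  3  3  3  4  4
 G  0  1  1  2  3  3  3  4  4

2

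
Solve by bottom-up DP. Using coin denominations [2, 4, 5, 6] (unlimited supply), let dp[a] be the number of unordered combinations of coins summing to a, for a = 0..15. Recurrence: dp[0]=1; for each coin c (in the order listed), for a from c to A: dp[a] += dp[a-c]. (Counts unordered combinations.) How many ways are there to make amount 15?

after  coin     0     1     2     3     4     5     6     7     8     9    10    11    12    13    14    15
          2     1     0     1     0     1     0     1     0     1     0     1     0     1     0     1     0
          4     1     0     1     0     2     0     2     0     3     0     3     0     4     0     4     0
          5     1     0     1     0     2     1     2     1     3     2     4     2     5     3     6     4
          6     1     0     1     0     2     1     3     1     4     2     6     3     8     4    10     6

6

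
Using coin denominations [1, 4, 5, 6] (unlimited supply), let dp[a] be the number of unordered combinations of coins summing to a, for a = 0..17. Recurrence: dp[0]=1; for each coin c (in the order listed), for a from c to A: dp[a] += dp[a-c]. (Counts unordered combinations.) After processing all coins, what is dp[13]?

after  coin     0     1     2     3     4     5     6     7     8     9    10    11    12    13    14    15    16    17
          1     1     1     1     1     1     1     1     1     1     1     1     1     1     1     1     1     1     1
          4     1     1     1     1     2     2     2     2     3     3     3     3     4     4     4     4     5     5
          5     1     1     1     1     2     3     3     3     4     5     6     6     7     8     9    10    11    12
          6     1     1     1     1     2     3     4     4     5     6     8     9    11    12    14    16    19    21

12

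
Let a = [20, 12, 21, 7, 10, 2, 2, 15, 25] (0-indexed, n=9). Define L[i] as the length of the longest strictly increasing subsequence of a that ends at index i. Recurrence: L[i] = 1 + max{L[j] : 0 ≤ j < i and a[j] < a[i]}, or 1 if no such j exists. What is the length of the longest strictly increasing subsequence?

4

   i    0    1    2    3    4    5    6    7    8
a[i]   20   12   21    7   10    2    2   15   25
L[i]    1    1    2    1    2    1    1    3    4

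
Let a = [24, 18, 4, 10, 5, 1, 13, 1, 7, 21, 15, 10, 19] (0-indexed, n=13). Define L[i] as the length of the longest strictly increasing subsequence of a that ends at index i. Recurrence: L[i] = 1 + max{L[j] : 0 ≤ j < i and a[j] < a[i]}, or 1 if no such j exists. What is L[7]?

   i    0    1    2    3    4    5    6    7    8    9   10   11   12
a[i]   24   18    4   10    5    1   13    1    7   21   15   10   19
L[i]    1    1    1    2    2    1    3    1    3    4    4    4    5

1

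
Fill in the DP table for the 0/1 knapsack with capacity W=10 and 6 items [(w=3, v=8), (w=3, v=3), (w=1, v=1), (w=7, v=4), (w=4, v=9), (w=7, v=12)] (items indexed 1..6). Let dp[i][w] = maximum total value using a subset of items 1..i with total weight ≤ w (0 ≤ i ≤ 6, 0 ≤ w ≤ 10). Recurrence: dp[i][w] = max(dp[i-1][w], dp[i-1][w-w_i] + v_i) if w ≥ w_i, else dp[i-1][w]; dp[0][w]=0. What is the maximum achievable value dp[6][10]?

i\w   0   1   2   3   4   5   6   7   8   9  10
  0   0   0   0   0   0   0   0   0   0   0   0
  1   0   0   0   8   8   8   8   8   8   8   8
  2   0   0   0   8   8   8  11  11  11  11  11
  3   0   1   1   8   9   9  11  12  12  12  12
  4   0   1   1   8   9   9  11  12  12  12  12
  5   0   1   1   8   9  10  11  17  18  18  20
  6   0   1   1   8   9  10  11  17  18  18  20

20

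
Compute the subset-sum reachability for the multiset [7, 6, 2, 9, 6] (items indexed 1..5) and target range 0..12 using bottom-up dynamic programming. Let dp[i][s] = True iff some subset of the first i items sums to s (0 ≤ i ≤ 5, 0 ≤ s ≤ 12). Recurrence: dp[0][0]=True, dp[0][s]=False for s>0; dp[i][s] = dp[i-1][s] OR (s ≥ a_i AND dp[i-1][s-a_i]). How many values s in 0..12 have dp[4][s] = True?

i\s   0   1   2   3   4   5   6   7   8   9  10  11  12
  0   T   F   F   F   F   F   F   F   F   F   F   F   F
  1   T   F   F   F   F   F   F   T   F   F   F   F   F
  2   T   F   F   F   F   F   T   T   F   F   F   F   F
  3   T   F   T   F   F   F   T   T   T   T   F   F   F
  4   T   F   T   F   F   F   T   T   T   T   F   T   F
  5   T   F   T   F   F   F   T   T   T   T   F   T   T

7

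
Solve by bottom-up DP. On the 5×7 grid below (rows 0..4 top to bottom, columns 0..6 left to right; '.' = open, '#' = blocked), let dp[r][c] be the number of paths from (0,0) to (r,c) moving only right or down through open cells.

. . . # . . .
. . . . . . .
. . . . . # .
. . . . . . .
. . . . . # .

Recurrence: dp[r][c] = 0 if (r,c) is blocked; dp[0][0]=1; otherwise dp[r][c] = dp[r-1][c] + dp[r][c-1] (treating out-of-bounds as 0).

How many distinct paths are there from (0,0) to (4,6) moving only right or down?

34

r\c   0   1   2   3   4   5   6
  0   1   1   1   0   0   0   0
  1   1   2   3   3   3   3   3
  2   1   3   6   9  12   0   3
  3   1   4  10  19  31  31  34
  4   1   5  15  34  65   0  34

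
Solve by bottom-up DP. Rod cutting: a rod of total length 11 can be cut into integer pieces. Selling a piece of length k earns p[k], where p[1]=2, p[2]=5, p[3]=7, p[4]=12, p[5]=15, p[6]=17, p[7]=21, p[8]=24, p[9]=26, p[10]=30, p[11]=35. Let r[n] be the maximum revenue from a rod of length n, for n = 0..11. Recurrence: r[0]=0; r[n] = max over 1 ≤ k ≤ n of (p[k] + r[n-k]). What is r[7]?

21

   n    0    1    2    3    4    5    6    7    8    9   10   11
r[n]    0    2    5    7   12   15   17   21   24   27   30   35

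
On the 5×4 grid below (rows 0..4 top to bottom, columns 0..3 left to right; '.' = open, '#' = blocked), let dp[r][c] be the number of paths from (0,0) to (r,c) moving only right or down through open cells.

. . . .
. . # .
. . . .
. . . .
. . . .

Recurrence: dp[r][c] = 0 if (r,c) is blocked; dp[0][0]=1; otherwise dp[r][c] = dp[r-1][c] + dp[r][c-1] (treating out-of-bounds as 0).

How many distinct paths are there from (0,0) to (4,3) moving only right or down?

r\c   0   1   2   3
  0   1   1   1   1
  1   1   2   0   1
  2   1   3   3   4
  3   1   4   7  11
  4   1   5  12  23

23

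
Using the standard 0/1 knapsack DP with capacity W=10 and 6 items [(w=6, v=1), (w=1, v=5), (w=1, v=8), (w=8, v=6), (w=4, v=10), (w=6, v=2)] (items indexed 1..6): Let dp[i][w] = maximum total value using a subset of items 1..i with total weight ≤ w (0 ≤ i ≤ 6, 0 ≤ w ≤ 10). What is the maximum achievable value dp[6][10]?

i\w   0   1   2   3   4   5   6   7   8   9  10
  0   0   0   0   0   0   0   0   0   0   0   0
  1   0   0   0   0   0   0   1   1   1   1   1
  2   0   5   5   5   5   5   5   6   6   6   6
  3   0   8  13  13  13  13  13  13  14  14  14
  4   0   8  13  13  13  13  13  13  14  14  19
  5   0   8  13  13  13  18  23  23  23  23  23
  6   0   8  13  13  13  18  23  23  23  23  23

23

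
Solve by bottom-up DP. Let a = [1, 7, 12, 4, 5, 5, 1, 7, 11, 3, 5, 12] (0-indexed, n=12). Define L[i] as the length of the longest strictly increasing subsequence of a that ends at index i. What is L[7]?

   i    0    1    2    3    4    5    6    7    8    9   10   11
a[i]    1    7   12    4    5    5    1    7   11    3    5   12
L[i]    1    2    3    2    3    3    1    4    5    2    3    6

4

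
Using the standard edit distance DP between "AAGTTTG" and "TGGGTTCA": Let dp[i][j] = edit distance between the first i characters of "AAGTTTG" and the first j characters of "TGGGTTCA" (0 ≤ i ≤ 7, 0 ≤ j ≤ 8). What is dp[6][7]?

   ''  T  G  G  G  T  T  C  A
''  0  1  2  3  4  5  6  7  8
 A  1  1  2  3  4  5  6  7  7
 A  2  2  2  3  4  5  6  7  7
 G  3  3  2  2  3  4  5  6  7
 T  4  3  3  3  3  3  4  5  6
 T  5  4  4  4  4  3  3  4  5
 T  6  5  5  5  5  4  3  4  5
 G  7  6  5  5  5  5  4  4  5

4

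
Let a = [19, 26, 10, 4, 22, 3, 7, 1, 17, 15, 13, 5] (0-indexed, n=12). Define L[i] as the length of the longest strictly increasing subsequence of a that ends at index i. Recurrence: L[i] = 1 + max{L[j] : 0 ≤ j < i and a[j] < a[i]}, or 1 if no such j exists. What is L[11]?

   i    0    1    2    3    4    5    6    7    8    9   10   11
a[i]   19   26   10    4   22    3    7    1   17   15   13    5
L[i]    1    2    1    1    2    1    2    1    3    3    3    2

2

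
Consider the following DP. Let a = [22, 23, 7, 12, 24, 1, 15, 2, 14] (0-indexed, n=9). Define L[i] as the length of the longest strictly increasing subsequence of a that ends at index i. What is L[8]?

3

   i    0    1    2    3    4    5    6    7    8
a[i]   22   23    7   12   24    1   15    2   14
L[i]    1    2    1    2    3    1    3    2    3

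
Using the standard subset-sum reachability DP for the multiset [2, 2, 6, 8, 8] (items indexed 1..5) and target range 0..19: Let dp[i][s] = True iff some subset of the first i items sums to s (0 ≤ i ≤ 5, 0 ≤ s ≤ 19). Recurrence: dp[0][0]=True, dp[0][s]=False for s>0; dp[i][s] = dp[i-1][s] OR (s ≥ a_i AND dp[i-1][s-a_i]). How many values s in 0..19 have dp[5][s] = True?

i\s   0   1   2   3   4   5   6   7   8   9  10  11  12  13  14  15  16  17  18  19
  0   T   F   F   F   F   F   F   F   F   F   F   F   F   F   F   F   F   F   F   F
  1   T   F   T   F   F   F   F   F   F   F   F   F   F   F   F   F   F   F   F   F
  2   T   F   T   F   T   F   F   F   F   F   F   F   F   F   F   F   F   F   F   F
  3   T   F   T   F   T   F   T   F   T   F   T   F   F   F   F   F   F   F   F   F
  4   T   F   T   F   T   F   T   F   T   F   T   F   T   F   T   F   T   F   T   F
  5   T   F   T   F   T   F   T   F   T   F   T   F   T   F   T   F   T   F   T   F

10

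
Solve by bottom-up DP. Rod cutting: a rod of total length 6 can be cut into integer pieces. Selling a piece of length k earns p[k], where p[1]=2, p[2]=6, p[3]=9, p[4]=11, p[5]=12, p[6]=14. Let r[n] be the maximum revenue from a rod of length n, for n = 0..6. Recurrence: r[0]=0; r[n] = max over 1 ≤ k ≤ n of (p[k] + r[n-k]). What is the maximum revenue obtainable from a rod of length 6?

   n    0    1    2    3    4    5    6
r[n]    0    2    6    9   12   15   18

18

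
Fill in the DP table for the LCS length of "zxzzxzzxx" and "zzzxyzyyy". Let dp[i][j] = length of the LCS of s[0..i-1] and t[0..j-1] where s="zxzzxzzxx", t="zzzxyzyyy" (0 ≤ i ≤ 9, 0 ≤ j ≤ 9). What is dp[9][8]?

5

   ''  z  z  z  x  y  z  y  y  y
''  0  0  0  0  0  0  0  0  0  0
 z  0  1  1  1  1  1  1  1  1  1
 x  0  1  1  1  2  2  2  2  2  2
 z  0  1  2  2  2  2  3  3  3  3
 z  0  1  2  3  3  3  3  3  3  3
 x  0  1  2  3  4  4  4  4  4  4
 z  0  1  2  3  4  4  5  5  5  5
 z  0  1  2  3  4  4  5  5  5  5
 x  0  1  2  3  4  4  5  5  5  5
 x  0  1  2  3  4  4  5  5  5  5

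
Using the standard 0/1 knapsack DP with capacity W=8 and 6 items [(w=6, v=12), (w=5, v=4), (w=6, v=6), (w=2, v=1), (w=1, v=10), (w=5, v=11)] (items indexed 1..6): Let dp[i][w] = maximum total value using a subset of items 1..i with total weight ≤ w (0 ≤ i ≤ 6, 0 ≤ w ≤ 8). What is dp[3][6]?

i\w   0   1   2   3   4   5   6   7   8
  0   0   0   0   0   0   0   0   0   0
  1   0   0   0   0   0   0  12  12  12
  2   0   0   0   0   0   4  12  12  12
  3   0   0   0   0   0   4  12  12  12
  4   0   0   1   1   1   4  12  12  13
  5   0  10  10  11  11  11  14  22  22
  6   0  10  10  11  11  11  21  22  22

12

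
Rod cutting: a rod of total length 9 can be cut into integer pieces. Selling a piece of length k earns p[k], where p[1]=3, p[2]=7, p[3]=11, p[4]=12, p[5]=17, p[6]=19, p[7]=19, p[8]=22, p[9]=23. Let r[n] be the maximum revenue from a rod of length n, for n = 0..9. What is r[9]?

33

   n    0    1    2    3    4    5    6    7    8    9
r[n]    0    3    7   11   14   18   22   25   29   33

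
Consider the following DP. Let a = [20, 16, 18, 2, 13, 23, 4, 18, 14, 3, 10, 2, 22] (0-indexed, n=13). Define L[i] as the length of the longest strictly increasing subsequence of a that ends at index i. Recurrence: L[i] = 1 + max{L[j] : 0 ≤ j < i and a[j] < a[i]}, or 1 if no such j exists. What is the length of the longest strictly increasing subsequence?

4

   i    0    1    2    3    4    5    6    7    8    9   10   11   12
a[i]   20   16   18    2   13   23    4   18   14    3   10    2   22
L[i]    1    1    2    1    2    3    2    3    3    2    3    1    4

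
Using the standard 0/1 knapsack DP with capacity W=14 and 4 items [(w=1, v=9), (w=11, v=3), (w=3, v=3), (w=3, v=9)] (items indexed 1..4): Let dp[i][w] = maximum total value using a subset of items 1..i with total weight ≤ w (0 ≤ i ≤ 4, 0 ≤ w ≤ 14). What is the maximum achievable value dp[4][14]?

i\w   0   1   2   3   4   5   6   7   8   9  10  11  12  13  14
  0   0   0   0   0   0   0   0   0   0   0   0   0   0   0   0
  1   0   9   9   9   9   9   9   9   9   9   9   9   9   9   9
  2   0   9   9   9   9   9   9   9   9   9   9   9  12  12  12
  3   0   9   9   9  12  12  12  12  12  12  12  12  12  12  12
  4   0   9   9   9  18  18  18  21  21  21  21  21  21  21  21

21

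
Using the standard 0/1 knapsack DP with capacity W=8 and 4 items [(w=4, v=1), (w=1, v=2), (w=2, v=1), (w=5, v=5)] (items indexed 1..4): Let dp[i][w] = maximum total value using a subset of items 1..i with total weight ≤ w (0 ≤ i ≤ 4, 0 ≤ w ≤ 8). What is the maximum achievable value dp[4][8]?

8

i\w   0   1   2   3   4   5   6   7   8
  0   0   0   0   0   0   0   0   0   0
  1   0   0   0   0   1   1   1   1   1
  2   0   2   2   2   2   3   3   3   3
  3   0   2   2   3   3   3   3   4   4
  4   0   2   2   3   3   5   7   7   8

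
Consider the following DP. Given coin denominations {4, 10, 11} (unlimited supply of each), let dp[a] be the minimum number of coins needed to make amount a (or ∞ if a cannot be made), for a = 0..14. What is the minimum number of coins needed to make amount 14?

2

 a  0  1  2  3  4  5  6  7  8  9 10 11 12 13 14
dp  0  -  -  -  1  -  -  -  2  -  1  1  3  -  2
(- denotes ∞ / unreachable)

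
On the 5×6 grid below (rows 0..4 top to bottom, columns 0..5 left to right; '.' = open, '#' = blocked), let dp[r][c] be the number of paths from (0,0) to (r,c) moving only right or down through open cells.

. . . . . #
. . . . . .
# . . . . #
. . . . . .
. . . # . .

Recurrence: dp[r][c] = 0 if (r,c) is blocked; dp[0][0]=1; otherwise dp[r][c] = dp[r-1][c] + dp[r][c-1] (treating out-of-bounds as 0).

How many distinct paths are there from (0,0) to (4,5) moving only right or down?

r\c   0   1   2   3   4   5
  0   1   1   1   1   1   0
  1   1   2   3   4   5   5
  2   0   2   5   9  14   0
  3   0   2   7  16  30  30
  4   0   2   9   0  30  60

60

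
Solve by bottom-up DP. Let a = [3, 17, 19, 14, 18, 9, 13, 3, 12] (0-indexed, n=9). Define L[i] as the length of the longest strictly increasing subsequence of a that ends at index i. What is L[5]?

   i    0    1    2    3    4    5    6    7    8
a[i]    3   17   19   14   18    9   13    3   12
L[i]    1    2    3    2    3    2    3    1    3

2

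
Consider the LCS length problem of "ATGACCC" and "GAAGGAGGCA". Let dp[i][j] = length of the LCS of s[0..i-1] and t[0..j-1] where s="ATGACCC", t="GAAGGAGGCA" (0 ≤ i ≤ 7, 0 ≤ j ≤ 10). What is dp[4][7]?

   ''  G  A  A  G  G  A  G  G  C  A
''  0  0  0  0  0  0  0  0  0  0  0
 A  0  0  1  1  1  1  1  1  1  1  1
 T  0  0  1  1  1  1  1  1  1  1  1
 G  0  1  1  1  2  2  2  2  2  2  2
 A  0  1  2  2  2  2  3  3  3  3  3
 C  0  1  2  2  2  2  3  3  3  4  4
 C  0  1  2  2  2  2  3  3  3  4  4
 C  0  1  2  2  2  2  3  3  3  4  4

3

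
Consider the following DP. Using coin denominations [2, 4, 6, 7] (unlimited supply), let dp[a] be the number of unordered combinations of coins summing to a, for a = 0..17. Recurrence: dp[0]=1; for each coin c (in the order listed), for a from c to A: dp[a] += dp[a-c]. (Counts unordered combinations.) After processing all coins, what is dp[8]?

after  coin     0     1     2     3     4     5     6     7     8     9    10    11    12    13    14    15    16    17
          2     1     0     1     0     1     0     1     0     1     0     1     0     1     0     1     0     1     0
          4     1     0     1     0     2     0     2     0     3     0     3     0     4     0     4     0     5     0
          6     1     0     1     0     2     0     3     0     4     0     5     0     7     0     8     0    10     0
          7     1     0     1     0     2     0     3     1     4     1     5     2     7     3     9     4    11     5

4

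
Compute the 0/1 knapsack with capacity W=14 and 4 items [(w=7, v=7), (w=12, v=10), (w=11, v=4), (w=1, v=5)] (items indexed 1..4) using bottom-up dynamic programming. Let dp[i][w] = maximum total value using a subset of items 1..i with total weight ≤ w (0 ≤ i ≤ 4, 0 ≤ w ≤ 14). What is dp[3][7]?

7

i\w   0   1   2   3   4   5   6   7   8   9  10  11  12  13  14
  0   0   0   0   0   0   0   0   0   0   0   0   0   0   0   0
  1   0   0   0   0   0   0   0   7   7   7   7   7   7   7   7
  2   0   0   0   0   0   0   0   7   7   7   7   7  10  10  10
  3   0   0   0   0   0   0   0   7   7   7   7   7  10  10  10
  4   0   5   5   5   5   5   5   7  12  12  12  12  12  15  15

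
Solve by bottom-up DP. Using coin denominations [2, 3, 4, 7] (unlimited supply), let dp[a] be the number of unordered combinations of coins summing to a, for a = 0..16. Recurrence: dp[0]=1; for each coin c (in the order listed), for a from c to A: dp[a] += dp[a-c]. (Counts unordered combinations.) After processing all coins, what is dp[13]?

after  coin     0     1     2     3     4     5     6     7     8     9    10    11    12    13    14    15    16
          2     1     0     1     0     1     0     1     0     1     0     1     0     1     0     1     0     1
          3     1     0     1     1     1     1     2     1     2     2     2     2     3     2     3     3     3
          4     1     0     1     1     2     1     3     2     4     3     5     4     7     5     8     7    10
          7     1     0     1     1     2     1     3     3     4     4     6     6     8     8    11    11    14

8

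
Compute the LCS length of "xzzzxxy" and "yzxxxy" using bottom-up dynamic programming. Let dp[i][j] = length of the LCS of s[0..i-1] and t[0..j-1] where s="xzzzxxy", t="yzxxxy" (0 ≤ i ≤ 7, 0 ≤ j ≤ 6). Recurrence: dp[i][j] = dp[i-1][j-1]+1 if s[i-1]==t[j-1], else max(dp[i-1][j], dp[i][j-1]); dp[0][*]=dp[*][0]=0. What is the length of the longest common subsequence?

4

   ''  y  z  x  x  x  y
''  0  0  0  0  0  0  0
 x  0  0  0  1  1  1  1
 z  0  0  1  1  1  1  1
 z  0  0  1  1  1  1  1
 z  0  0  1  1  1  1  1
 x  0  0  1  2  2  2  2
 x  0  0  1  2  3  3  3
 y  0  1  1  2  3  3  4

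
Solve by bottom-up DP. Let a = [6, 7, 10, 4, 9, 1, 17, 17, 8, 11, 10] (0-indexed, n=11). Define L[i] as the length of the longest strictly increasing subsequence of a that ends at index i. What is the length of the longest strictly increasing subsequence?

   i    0    1    2    3    4    5    6    7    8    9   10
a[i]    6    7   10    4    9    1   17   17    8   11   10
L[i]    1    2    3    1    3    1    4    4    3    4    4

4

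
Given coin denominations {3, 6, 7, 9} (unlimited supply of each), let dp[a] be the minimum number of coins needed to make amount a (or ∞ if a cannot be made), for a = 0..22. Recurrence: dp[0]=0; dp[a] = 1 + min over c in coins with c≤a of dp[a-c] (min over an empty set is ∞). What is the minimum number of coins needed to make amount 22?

 a  0  1  2  3  4  5  6  7  8  9 10 11 12 13 14 15 16 17 18 19 20 21 22
dp  0  -  -  1  -  -  1  1  -  1  2  -  2  2  2  2  2  3  2  3  3  3  3
(- denotes ∞ / unreachable)

3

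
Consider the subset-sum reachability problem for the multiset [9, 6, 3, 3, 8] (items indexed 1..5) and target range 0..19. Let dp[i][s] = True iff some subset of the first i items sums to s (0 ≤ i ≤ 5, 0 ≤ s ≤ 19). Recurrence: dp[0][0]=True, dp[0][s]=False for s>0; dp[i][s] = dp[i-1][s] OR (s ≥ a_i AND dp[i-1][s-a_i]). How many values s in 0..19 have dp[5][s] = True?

i\s   0   1   2   3   4   5   6   7   8   9  10  11  12  13  14  15  16  17  18  19
  0   T   F   F   F   F   F   F   F   F   F   F   F   F   F   F   F   F   F   F   F
  1   T   F   F   F   F   F   F   F   F   T   F   F   F   F   F   F   F   F   F   F
  2   T   F   F   F   F   F   T   F   F   T   F   F   F   F   F   T   F   F   F   F
  3   T   F   F   T   F   F   T   F   F   T   F   F   T   F   F   T   F   F   T   F
  4   T   F   F   T   F   F   T   F   F   T   F   F   T   F   F   T   F   F   T   F
  5   T   F   F   T   F   F   T   F   T   T   F   T   T   F   T   T   F   T   T   F

11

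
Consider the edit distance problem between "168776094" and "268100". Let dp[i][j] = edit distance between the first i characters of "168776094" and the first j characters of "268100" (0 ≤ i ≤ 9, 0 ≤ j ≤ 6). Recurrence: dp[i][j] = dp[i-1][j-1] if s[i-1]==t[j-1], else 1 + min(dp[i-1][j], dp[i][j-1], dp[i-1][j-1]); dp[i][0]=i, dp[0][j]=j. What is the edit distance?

6

   ''  2  6  8  1  0  0
''  0  1  2  3  4  5  6
 1  1  1  2  3  3  4  5
 6  2  2  1  2  3  4  5
 8  3  3  2  1  2  3  4
 7  4  4  3  2  2  3  4
 7  5  5  4  3  3  3  4
 6  6  6  5  4  4  4  4
 0  7  7  6  5  5  4  4
 9  8  8  7  6  6  5  5
 4  9  9  8  7  7  6  6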